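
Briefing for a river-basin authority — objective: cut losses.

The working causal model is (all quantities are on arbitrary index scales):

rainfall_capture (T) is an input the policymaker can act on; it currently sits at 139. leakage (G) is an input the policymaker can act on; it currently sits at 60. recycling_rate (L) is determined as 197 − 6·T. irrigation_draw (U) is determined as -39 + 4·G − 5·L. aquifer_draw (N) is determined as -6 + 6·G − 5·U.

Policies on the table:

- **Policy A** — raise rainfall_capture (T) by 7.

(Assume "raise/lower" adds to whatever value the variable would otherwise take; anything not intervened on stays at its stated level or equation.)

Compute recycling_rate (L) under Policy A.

-679

Policy A (T + 7):
  T = 139 + 7 = 146
  L = 197 − 6·146 = -679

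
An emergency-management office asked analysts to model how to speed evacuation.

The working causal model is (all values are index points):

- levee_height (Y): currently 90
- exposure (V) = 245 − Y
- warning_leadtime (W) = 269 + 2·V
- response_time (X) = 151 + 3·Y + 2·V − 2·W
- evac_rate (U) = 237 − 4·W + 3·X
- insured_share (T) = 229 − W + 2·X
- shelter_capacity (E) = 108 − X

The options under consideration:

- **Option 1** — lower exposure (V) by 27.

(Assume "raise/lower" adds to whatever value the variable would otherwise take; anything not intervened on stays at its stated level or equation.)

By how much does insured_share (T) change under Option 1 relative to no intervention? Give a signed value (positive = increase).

Baseline:
  Y = 90
  V = 245 − 90 = 155
  W = 269 + 2·155 = 579
  X = 151 + 3·90 + 2·155 − 2·579 = -427
  T = 229 − 579 + 2·(-427) = -1204
Option 1 (V − 27):
  Y = 90
  V = 245 − 90 (−27 from intervention) = 128
  W = 269 + 2·128 = 525
  X = 151 + 3·90 + 2·128 − 2·525 = -373
  T = 229 − 525 + 2·(-373) = -1042
Change in T: -1042 − (-1204) = 162

162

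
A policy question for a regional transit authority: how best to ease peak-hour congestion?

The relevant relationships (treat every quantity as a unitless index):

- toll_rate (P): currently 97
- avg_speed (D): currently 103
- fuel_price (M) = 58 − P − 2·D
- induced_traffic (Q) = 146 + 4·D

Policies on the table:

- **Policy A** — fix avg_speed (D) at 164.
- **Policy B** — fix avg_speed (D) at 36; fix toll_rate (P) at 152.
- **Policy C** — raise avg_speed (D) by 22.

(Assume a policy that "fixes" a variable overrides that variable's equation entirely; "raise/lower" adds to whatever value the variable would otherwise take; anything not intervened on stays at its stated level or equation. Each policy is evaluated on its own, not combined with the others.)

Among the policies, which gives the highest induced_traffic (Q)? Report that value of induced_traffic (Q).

Policy A (D := 164):
  D = 164
  Q = 146 + 4·164 = 802
Policy B (D := 36, P := 152):
  D = 36
  Q = 146 + 4·36 = 290
Policy C (D + 22):
  D = 103 + 22 = 125
  Q = 146 + 4·125 = 646
Comparing — Policy A: Q=802, Policy B: Q=290, Policy C: Q=646. Highest is 802 (Policy A).

802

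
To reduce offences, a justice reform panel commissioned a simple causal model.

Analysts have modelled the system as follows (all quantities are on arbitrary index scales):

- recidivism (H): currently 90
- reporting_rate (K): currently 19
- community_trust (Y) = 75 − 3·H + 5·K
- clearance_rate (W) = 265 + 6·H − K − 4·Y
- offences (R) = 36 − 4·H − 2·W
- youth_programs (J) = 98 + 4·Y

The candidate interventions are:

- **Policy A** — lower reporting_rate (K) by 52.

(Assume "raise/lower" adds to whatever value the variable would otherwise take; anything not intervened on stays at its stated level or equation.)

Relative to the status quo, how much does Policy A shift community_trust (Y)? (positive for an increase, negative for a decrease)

-260

Baseline:
  H = 90
  K = 19
  Y = 75 − 3·90 + 5·19 = -100
Policy A (K − 52):
  H = 90
  K = 19 − 52 = -33
  Y = 75 − 3·90 + 5·(-33) = -360
Change in Y: -360 − (-100) = -260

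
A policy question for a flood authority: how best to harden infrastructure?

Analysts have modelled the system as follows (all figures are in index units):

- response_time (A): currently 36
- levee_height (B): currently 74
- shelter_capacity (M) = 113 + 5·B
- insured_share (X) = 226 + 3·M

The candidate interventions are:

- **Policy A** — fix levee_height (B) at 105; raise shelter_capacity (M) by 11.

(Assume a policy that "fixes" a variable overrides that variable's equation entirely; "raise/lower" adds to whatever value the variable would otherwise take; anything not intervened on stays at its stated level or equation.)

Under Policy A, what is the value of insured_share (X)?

2173

Policy A (B := 105, M + 11):
  B = 105
  M = 113 + 5·105 (+11 from intervention) = 649
  X = 226 + 3·649 = 2173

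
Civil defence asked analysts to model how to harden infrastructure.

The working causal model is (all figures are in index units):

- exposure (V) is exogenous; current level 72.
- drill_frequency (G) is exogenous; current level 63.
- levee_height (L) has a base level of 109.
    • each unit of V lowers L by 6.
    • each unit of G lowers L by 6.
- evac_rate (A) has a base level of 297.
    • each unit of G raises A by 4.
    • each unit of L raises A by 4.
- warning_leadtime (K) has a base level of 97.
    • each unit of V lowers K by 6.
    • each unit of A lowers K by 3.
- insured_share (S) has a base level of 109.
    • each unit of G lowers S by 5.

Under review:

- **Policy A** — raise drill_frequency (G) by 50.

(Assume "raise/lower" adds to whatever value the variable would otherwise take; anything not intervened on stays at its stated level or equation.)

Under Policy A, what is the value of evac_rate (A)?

-3255

Policy A (G + 50):
  V = 72
  G = 63 + 50 = 113
  L = 109 − 6·72 − 6·113 = -1001
  A = 297 + 4·113 + 4·(-1001) = -3255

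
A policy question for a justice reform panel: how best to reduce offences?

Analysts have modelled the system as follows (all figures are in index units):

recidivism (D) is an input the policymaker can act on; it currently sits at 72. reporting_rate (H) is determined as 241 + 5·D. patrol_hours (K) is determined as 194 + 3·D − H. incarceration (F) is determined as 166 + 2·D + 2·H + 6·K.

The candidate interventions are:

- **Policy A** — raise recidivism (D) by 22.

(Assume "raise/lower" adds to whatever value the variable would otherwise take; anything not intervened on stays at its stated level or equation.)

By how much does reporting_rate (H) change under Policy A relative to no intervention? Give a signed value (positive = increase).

110

Baseline:
  D = 72
  H = 241 + 5·72 = 601
Policy A (D + 22):
  D = 72 + 22 = 94
  H = 241 + 5·94 = 711
Change in H: 711 − 601 = 110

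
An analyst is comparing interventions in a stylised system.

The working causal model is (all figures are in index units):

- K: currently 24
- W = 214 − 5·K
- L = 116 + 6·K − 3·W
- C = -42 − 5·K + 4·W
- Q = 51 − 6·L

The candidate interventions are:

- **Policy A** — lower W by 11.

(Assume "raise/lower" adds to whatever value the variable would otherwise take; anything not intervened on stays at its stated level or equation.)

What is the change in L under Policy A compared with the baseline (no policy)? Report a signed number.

33

Baseline:
  K = 24
  W = 214 − 5·24 = 94
  L = 116 + 6·24 − 3·94 = -22
Policy A (W − 11):
  K = 24
  W = 214 − 5·24 (−11 from intervention) = 83
  L = 116 + 6·24 − 3·83 = 11
Change in L: 11 − (-22) = 33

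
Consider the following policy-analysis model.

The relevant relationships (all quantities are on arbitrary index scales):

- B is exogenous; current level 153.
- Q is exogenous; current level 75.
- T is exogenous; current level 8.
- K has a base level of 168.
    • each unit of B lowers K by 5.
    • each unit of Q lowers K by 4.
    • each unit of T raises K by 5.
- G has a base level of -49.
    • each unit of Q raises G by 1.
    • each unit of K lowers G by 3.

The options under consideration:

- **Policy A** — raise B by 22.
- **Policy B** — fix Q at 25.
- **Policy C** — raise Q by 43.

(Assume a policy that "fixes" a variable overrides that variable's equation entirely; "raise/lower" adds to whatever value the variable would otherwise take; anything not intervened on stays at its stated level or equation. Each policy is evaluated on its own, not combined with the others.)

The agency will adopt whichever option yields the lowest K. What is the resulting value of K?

Policy A (B + 22):
  B = 153 + 22 = 175
  Q = 75
  T = 8
  K = 168 − 5·175 − 4·75 + 5·8 = -967
Policy B (Q := 25):
  B = 153
  Q = 25
  T = 8
  K = 168 − 5·153 − 4·25 + 5·8 = -657
Policy C (Q + 43):
  B = 153
  Q = 75 + 43 = 118
  T = 8
  K = 168 − 5·153 − 4·118 + 5·8 = -1029
Comparing — Policy A: K=-967, Policy B: K=-657, Policy C: K=-1029. Lowest is -1029 (Policy C).

-1029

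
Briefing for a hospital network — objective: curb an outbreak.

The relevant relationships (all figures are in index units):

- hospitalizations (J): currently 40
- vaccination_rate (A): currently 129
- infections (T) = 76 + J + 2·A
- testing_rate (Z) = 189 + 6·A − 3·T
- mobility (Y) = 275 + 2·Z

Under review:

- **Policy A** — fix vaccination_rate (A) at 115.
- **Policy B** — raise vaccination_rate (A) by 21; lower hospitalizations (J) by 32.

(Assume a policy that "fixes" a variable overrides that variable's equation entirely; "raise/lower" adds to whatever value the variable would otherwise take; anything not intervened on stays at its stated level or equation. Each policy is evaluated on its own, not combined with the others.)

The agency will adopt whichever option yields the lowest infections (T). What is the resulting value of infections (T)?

346

Policy A (A := 115):
  J = 40
  A = 115
  T = 76 + 40 + 2·115 = 346
Policy B (A + 21, J − 32):
  J = 40 − 32 = 8
  A = 129 + 21 = 150
  T = 76 + 8 + 2·150 = 384
Comparing — Policy A: T=346, Policy B: T=384. Lowest is 346 (Policy A).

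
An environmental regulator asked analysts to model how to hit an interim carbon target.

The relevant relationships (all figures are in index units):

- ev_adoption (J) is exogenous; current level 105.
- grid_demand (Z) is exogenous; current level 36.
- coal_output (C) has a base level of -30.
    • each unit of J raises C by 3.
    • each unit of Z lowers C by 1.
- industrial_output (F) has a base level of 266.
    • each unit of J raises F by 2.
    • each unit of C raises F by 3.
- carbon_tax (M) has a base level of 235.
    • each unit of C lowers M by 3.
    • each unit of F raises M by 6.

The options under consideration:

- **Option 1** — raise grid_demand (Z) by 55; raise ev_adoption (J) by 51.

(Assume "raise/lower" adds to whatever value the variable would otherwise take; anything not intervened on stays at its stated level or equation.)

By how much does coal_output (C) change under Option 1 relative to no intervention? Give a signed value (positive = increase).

Baseline:
  J = 105
  Z = 36
  C = -30 + 3·105 − 36 = 249
Option 1 (Z + 55, J + 51):
  J = 105 + 51 = 156
  Z = 36 + 55 = 91
  C = -30 + 3·156 − 91 = 347
Change in C: 347 − 249 = 98

98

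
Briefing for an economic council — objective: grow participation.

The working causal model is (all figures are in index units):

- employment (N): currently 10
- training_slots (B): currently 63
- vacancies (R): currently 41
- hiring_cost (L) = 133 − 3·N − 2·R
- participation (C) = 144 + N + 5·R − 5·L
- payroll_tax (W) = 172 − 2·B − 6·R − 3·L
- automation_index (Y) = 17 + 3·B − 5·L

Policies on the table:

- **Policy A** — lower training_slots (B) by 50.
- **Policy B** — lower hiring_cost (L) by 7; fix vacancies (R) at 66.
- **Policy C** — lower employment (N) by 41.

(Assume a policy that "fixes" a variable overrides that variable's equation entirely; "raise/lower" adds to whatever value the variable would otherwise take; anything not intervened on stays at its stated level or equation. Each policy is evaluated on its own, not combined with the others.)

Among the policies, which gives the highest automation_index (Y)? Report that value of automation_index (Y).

Policy A (B − 50):
  N = 10
  B = 63 − 50 = 13
  R = 41
  L = 133 − 3·10 − 2·41 = 21
  Y = 17 + 3·13 − 5·21 = -49
Policy B (L − 7, R := 66):
  N = 10
  B = 63
  R = 66
  L = 133 − 3·10 − 2·66 (−7 from intervention) = -36
  Y = 17 + 3·63 − 5·(-36) = 386
Policy C (N − 41):
  N = 10 − 41 = -31
  B = 63
  R = 41
  L = 133 − 3·(-31) − 2·41 = 144
  Y = 17 + 3·63 − 5·144 = -514
Comparing — Policy A: Y=-49, Policy B: Y=386, Policy C: Y=-514. Highest is 386 (Policy B).

386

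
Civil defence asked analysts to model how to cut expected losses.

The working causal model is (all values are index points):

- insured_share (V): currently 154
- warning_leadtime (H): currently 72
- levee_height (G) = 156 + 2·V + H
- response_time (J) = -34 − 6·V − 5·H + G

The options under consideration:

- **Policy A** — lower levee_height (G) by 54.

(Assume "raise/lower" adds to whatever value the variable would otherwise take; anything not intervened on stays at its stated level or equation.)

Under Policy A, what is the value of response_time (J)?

-836

Policy A (G − 54):
  V = 154
  H = 72
  G = 156 + 2·154 + 72 (−54 from intervention) = 482
  J = -34 − 6·154 − 5·72 + 482 = -836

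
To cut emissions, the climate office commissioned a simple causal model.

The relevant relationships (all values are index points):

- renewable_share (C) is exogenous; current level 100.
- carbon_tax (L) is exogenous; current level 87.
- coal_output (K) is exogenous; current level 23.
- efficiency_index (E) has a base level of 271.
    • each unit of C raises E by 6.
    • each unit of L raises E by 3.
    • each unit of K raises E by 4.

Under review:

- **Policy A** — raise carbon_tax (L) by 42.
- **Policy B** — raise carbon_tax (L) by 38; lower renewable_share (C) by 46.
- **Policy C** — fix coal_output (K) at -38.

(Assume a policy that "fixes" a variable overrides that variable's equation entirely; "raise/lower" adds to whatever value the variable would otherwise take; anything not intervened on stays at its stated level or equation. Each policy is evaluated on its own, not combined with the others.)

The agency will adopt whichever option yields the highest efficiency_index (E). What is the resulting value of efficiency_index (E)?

Policy A (L + 42):
  C = 100
  L = 87 + 42 = 129
  K = 23
  E = 271 + 6·100 + 3·129 + 4·23 = 1350
Policy B (L + 38, C − 46):
  C = 100 − 46 = 54
  L = 87 + 38 = 125
  K = 23
  E = 271 + 6·54 + 3·125 + 4·23 = 1062
Policy C (K := -38):
  C = 100
  L = 87
  K = -38
  E = 271 + 6·100 + 3·87 + 4·(-38) = 980
Comparing — Policy A: E=1350, Policy B: E=1062, Policy C: E=980. Highest is 1350 (Policy A).

1350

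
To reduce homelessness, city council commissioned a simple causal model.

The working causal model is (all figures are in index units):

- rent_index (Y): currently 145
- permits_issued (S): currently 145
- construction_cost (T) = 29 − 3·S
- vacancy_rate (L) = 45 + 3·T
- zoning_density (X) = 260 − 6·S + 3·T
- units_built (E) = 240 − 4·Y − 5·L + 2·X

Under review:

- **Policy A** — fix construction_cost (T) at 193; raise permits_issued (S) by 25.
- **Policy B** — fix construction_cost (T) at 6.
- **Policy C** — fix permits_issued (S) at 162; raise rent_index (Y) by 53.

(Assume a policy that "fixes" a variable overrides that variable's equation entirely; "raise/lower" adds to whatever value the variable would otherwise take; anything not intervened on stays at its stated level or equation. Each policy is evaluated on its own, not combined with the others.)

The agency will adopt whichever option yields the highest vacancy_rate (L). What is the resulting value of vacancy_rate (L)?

Policy A (T := 193, S + 25):
  S = 145 + 25 = 170
  T = 193
  L = 45 + 3·193 = 624
Policy B (T := 6):
  S = 145
  T = 6
  L = 45 + 3·6 = 63
Policy C (S := 162, Y + 53):
  S = 162
  T = 29 − 3·162 = -457
  L = 45 + 3·(-457) = -1326
Comparing — Policy A: L=624, Policy B: L=63, Policy C: L=-1326. Highest is 624 (Policy A).

624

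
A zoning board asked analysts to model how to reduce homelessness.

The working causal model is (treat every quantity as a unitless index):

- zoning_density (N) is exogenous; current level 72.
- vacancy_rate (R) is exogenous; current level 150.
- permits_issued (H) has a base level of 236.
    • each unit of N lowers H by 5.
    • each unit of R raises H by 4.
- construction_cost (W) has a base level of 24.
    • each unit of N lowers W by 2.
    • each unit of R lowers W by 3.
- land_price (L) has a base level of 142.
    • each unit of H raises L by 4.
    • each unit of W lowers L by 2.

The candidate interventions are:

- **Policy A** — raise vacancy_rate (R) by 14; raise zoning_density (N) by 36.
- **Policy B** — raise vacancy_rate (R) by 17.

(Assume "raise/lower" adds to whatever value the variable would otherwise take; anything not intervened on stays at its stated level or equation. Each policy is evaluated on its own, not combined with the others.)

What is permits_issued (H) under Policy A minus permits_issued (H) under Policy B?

-192

Policy A (R + 14, N + 36):
  N = 72 + 36 = 108
  R = 150 + 14 = 164
  H = 236 − 5·108 + 4·164 = 352
Policy B (R + 17):
  N = 72
  R = 150 + 17 = 167
  H = 236 − 5·72 + 4·167 = 544
H: 352 − 544 = -192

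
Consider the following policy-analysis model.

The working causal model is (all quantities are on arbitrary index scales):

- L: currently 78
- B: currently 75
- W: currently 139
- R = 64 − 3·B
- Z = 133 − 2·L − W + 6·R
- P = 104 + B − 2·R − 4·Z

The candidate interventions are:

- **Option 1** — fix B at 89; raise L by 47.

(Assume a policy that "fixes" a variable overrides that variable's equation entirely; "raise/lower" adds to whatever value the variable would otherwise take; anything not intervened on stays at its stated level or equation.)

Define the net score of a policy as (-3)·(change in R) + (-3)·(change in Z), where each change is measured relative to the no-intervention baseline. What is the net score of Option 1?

Baseline:
  L = 78
  B = 75
  W = 139
  R = 64 − 3·75 = -161
  Z = 133 − 2·78 − 139 + 6·(-161) = -1128
Option 1 (B := 89, L + 47):
  L = 78 + 47 = 125
  B = 89
  W = 139
  R = 64 − 3·89 = -203
  Z = 133 − 2·125 − 139 + 6·(-203) = -1474
ΔR = -203 − (-161) = -42; ΔZ = -1474 − (-1128) = -346
Score = (-3)·(-42) + (-3)·(-346) = 1164

1164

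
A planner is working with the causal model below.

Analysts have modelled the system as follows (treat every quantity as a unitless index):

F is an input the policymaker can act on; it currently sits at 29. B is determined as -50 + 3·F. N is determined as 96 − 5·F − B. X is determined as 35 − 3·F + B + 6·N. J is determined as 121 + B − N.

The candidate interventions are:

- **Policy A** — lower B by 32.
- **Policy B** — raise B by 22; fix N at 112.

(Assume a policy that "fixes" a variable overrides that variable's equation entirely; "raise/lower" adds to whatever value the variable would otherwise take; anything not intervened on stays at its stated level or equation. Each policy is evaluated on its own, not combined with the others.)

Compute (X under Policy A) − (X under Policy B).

Policy A (B − 32):
  F = 29
  B = -50 + 3·29 (−32 from intervention) = 5
  N = 96 − 5·29 − 5 = -54
  X = 35 − 3·29 + 5 + 6·(-54) = -371
Policy B (B + 22, N := 112):
  F = 29
  B = -50 + 3·29 (+22 from intervention) = 59
  N = 112
  X = 35 − 3·29 + 59 + 6·112 = 679
X: -371 − 679 = -1050

-1050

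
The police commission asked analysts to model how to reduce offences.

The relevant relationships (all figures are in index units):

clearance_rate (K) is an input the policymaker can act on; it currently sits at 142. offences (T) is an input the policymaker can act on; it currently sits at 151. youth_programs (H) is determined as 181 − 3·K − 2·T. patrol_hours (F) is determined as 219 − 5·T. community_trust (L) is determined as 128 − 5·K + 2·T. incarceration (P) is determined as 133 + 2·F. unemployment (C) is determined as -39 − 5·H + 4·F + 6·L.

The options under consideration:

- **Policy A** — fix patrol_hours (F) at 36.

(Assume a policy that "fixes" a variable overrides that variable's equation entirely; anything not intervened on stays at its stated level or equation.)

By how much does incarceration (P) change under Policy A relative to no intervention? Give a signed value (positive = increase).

Baseline:
  T = 151
  F = 219 − 5·151 = -536
  P = 133 + 2·(-536) = -939
Policy A (F := 36):
  T = 151
  F = 36
  P = 133 + 2·36 = 205
Change in P: 205 − (-939) = 1144

1144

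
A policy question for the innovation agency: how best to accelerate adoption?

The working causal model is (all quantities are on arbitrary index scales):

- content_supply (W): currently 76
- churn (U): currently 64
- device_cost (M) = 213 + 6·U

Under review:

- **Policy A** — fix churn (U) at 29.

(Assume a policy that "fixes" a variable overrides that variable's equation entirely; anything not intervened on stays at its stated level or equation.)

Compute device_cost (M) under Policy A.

Policy A (U := 29):
  U = 29
  M = 213 + 6·29 = 387

387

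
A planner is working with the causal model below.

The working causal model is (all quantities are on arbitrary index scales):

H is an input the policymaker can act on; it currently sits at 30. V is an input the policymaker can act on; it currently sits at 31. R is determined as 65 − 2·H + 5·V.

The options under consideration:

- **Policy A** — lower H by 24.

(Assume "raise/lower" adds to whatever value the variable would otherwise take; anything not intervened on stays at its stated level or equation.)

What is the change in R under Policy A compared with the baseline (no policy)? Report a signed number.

48

Baseline:
  H = 30
  V = 31
  R = 65 − 2·30 + 5·31 = 160
Policy A (H − 24):
  H = 30 − 24 = 6
  V = 31
  R = 65 − 2·6 + 5·31 = 208
Change in R: 208 − 160 = 48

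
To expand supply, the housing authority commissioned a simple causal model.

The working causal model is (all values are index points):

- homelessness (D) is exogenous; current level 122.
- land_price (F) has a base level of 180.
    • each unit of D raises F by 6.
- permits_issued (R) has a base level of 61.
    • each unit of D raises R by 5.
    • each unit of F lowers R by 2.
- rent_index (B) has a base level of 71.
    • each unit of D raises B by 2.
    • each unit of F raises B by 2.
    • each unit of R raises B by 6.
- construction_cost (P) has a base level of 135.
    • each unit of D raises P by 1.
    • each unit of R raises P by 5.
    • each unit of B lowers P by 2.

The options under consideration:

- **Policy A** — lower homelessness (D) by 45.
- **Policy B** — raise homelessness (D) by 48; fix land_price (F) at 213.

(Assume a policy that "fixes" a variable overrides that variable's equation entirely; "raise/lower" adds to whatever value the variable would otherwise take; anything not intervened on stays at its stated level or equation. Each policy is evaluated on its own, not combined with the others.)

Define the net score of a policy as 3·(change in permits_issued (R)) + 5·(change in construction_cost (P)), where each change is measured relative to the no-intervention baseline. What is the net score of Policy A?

Baseline:
  D = 122
  F = 180 + 6·122 = 912
  R = 61 + 5·122 − 2·912 = -1153
  B = 71 + 2·122 + 2·912 + 6·(-1153) = -4779
  P = 135 + 122 + 5·(-1153) − 2·(-4779) = 4050
Policy A (D − 45):
  D = 122 − 45 = 77
  F = 180 + 6·77 = 642
  R = 61 + 5·77 − 2·642 = -838
  B = 71 + 2·77 + 2·642 + 6·(-838) = -3519
  P = 135 + 77 + 5·(-838) − 2·(-3519) = 3060
ΔR = -838 − (-1153) = 315; ΔP = 3060 − 4050 = -990
Score = 3·315 + 5·(-990) = -4005

-4005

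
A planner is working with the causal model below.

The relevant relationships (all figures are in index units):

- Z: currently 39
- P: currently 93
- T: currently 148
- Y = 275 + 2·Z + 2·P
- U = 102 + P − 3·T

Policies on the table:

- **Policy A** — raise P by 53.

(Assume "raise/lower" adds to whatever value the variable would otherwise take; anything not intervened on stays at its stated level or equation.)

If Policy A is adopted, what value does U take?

Policy A (P + 53):
  P = 93 + 53 = 146
  T = 148
  U = 102 + 146 − 3·148 = -196

-196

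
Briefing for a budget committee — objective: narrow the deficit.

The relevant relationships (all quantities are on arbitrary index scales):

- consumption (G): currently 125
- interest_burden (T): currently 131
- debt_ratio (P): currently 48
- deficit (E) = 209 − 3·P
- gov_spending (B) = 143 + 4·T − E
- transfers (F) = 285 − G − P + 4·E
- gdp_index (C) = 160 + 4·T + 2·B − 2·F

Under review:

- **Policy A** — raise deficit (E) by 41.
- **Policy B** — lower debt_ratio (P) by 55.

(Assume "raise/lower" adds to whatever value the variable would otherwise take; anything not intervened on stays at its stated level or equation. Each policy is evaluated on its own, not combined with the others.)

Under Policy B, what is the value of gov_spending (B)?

Policy B (P − 55):
  T = 131
  P = 48 − 55 = -7
  E = 209 − 3·(-7) = 230
  B = 143 + 4·131 − 230 = 437

437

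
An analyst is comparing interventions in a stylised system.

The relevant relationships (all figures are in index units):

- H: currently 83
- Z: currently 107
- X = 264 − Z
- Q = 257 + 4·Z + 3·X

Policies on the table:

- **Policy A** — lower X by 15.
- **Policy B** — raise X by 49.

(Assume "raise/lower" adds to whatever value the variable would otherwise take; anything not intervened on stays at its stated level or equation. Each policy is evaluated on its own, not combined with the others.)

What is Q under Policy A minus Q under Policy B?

Policy A (X − 15):
  Z = 107
  X = 264 − 107 (−15 from intervention) = 142
  Q = 257 + 4·107 + 3·142 = 1111
Policy B (X + 49):
  Z = 107
  X = 264 − 107 (+49 from intervention) = 206
  Q = 257 + 4·107 + 3·206 = 1303
Q: 1111 − 1303 = -192

-192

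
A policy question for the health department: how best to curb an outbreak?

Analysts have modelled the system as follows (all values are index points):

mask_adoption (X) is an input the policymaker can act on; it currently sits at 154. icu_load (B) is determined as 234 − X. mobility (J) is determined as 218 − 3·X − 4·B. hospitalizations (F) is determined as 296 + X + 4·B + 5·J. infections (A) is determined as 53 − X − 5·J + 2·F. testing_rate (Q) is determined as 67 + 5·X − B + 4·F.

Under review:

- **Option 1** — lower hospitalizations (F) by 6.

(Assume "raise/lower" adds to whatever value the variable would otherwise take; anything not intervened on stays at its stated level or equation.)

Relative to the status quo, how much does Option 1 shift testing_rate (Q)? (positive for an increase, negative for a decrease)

Baseline:
  X = 154
  B = 234 − 154 = 80
  J = 218 − 3·154 − 4·80 = -564
  F = 296 + 154 + 4·80 + 5·(-564) = -2050
  Q = 67 + 5·154 − 80 + 4·(-2050) = -7443
Option 1 (F − 6):
  X = 154
  B = 234 − 154 = 80
  J = 218 − 3·154 − 4·80 = -564
  F = 296 + 154 + 4·80 + 5·(-564) (−6 from intervention) = -2056
  Q = 67 + 5·154 − 80 + 4·(-2056) = -7467
Change in Q: -7467 − (-7443) = -24

-24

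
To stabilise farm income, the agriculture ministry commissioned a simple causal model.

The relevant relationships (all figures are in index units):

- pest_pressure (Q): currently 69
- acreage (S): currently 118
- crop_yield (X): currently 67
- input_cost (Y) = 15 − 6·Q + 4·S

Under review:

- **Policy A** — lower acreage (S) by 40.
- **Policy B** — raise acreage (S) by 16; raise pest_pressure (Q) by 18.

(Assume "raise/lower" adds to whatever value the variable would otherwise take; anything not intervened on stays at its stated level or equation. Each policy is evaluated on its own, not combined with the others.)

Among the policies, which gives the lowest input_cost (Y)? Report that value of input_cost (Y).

-87

Policy A (S − 40):
  Q = 69
  S = 118 − 40 = 78
  Y = 15 − 6·69 + 4·78 = -87
Policy B (S + 16, Q + 18):
  Q = 69 + 18 = 87
  S = 118 + 16 = 134
  Y = 15 − 6·87 + 4·134 = 29
Comparing — Policy A: Y=-87, Policy B: Y=29. Lowest is -87 (Policy A).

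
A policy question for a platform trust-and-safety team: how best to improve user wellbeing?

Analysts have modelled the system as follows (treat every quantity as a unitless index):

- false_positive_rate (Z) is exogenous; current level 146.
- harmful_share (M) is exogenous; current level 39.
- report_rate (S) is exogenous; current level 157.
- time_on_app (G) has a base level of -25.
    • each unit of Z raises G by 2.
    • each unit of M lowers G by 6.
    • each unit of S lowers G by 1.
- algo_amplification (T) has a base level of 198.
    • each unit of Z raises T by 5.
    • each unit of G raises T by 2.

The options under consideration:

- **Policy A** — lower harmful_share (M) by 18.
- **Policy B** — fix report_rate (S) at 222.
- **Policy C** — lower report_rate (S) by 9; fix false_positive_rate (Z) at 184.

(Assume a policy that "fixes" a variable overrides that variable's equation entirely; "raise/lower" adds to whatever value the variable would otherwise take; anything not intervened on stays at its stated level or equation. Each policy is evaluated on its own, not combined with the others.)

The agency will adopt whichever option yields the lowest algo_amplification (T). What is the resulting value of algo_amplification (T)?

550

Policy A (M − 18):
  Z = 146
  M = 39 − 18 = 21
  S = 157
  G = -25 + 2·146 − 6·21 − 157 = -16
  T = 198 + 5·146 + 2·(-16) = 896
Policy B (S := 222):
  Z = 146
  M = 39
  S = 222
  G = -25 + 2·146 − 6·39 − 222 = -189
  T = 198 + 5·146 + 2·(-189) = 550
Policy C (S − 9, Z := 184):
  Z = 184
  M = 39
  S = 157 − 9 = 148
  G = -25 + 2·184 − 6·39 − 148 = -39
  T = 198 + 5·184 + 2·(-39) = 1040
Comparing — Policy A: T=896, Policy B: T=550, Policy C: T=1040. Lowest is 550 (Policy B).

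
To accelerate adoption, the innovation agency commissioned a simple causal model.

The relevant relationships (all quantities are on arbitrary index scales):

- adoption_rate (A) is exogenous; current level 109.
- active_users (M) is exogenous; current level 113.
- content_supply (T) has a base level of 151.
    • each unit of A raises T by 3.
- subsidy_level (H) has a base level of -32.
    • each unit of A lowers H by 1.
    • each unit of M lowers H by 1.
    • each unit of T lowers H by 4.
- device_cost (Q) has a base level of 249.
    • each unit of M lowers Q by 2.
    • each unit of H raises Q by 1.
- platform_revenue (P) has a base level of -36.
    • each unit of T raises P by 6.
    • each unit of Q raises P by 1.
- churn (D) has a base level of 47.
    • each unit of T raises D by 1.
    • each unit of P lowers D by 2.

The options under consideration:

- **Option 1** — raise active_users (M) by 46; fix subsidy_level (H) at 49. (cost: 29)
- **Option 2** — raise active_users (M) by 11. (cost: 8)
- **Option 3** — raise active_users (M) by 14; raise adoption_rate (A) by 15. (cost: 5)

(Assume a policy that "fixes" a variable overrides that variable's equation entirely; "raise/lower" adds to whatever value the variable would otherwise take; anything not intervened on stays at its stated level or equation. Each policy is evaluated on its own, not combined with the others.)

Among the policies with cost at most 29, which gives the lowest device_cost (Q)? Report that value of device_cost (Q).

-2380

Option 1 (M + 46, H := 49):
  A = 109
  M = 113 + 46 = 159
  T = 151 + 3·109 = 478
  H = 49
  Q = 249 − 2·159 + 49 = -20
Option 2 (M + 11):
  A = 109
  M = 113 + 11 = 124
  T = 151 + 3·109 = 478
  H = -32 − 109 − 124 − 4·478 = -2177
  Q = 249 − 2·124 + (-2177) = -2176
Option 3 (M + 14, A + 15):
  A = 109 + 15 = 124
  M = 113 + 14 = 127
  T = 151 + 3·124 = 523
  H = -32 − 124 − 127 − 4·523 = -2375
  Q = 249 − 2·127 + (-2375) = -2380
Comparing — Option 1: Q=-20, Option 2: Q=-2176, Option 3: Q=-2380. Lowest is -2380 (Option 3).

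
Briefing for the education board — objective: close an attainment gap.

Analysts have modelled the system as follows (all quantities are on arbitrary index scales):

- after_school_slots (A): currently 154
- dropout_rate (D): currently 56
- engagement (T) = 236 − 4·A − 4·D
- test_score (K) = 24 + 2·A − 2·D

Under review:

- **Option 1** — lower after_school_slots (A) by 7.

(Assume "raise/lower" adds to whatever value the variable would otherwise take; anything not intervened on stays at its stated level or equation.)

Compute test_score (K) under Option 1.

Option 1 (A − 7):
  A = 154 − 7 = 147
  D = 56
  K = 24 + 2·147 − 2·56 = 206

206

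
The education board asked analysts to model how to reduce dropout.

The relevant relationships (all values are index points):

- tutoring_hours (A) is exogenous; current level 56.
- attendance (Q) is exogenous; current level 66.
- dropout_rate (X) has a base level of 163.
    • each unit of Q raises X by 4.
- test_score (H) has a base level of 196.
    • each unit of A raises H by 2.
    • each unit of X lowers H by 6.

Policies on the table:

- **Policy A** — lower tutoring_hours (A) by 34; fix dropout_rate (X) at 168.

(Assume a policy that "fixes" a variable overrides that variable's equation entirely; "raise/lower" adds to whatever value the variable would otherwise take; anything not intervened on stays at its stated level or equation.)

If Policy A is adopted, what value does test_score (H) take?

-768

Policy A (A − 34, X := 168):
  A = 56 − 34 = 22
  Q = 66
  X = 168
  H = 196 + 2·22 − 6·168 = -768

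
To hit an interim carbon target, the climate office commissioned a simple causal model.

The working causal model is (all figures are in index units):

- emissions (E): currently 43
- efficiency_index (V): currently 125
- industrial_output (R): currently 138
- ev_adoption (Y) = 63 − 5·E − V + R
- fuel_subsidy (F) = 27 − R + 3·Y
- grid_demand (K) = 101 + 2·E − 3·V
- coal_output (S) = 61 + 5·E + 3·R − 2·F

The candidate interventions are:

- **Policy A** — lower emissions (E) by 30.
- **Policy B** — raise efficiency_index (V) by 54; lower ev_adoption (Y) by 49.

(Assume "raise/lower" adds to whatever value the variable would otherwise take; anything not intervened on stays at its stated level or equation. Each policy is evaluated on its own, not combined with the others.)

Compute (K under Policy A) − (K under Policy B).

102

Policy A (E − 30):
  E = 43 − 30 = 13
  V = 125
  K = 101 + 2·13 − 3·125 = -248
Policy B (V + 54, Y − 49):
  E = 43
  V = 125 + 54 = 179
  K = 101 + 2·43 − 3·179 = -350
K: -248 − (-350) = 102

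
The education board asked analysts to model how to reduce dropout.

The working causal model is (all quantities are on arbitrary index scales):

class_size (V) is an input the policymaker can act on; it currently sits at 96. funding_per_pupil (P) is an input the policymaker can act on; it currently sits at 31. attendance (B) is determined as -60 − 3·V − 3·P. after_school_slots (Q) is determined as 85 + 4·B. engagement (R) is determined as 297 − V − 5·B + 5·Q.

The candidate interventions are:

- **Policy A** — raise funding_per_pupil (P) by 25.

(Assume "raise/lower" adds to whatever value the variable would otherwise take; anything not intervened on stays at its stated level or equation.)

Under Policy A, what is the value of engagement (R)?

-7114

Policy A (P + 25):
  V = 96
  P = 31 + 25 = 56
  B = -60 − 3·96 − 3·56 = -516
  Q = 85 + 4·(-516) = -1979
  R = 297 − 96 − 5·(-516) + 5·(-1979) = -7114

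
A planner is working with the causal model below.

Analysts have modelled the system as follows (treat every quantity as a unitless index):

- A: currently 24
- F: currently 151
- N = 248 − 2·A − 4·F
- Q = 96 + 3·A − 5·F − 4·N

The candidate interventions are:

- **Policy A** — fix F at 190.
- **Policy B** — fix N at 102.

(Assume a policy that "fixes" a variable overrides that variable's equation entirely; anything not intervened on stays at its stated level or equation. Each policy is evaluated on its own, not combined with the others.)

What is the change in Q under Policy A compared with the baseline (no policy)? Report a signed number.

Baseline:
  A = 24
  F = 151
  N = 248 − 2·24 − 4·151 = -404
  Q = 96 + 3·24 − 5·151 − 4·(-404) = 1029
Policy A (F := 190):
  A = 24
  F = 190
  N = 248 − 2·24 − 4·190 = -560
  Q = 96 + 3·24 − 5·190 − 4·(-560) = 1458
Change in Q: 1458 − 1029 = 429

429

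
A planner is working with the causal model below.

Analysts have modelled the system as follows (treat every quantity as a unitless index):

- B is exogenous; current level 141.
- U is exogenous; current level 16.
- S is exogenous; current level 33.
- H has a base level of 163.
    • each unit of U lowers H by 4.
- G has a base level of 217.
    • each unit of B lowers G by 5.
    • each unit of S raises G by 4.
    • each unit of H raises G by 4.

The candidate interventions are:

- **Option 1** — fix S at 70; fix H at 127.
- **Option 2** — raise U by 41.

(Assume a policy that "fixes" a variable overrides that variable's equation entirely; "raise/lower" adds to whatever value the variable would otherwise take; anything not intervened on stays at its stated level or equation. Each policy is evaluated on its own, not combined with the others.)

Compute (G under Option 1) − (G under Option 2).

Option 1 (S := 70, H := 127):
  B = 141
  U = 16
  S = 70
  H = 127
  G = 217 − 5·141 + 4·70 + 4·127 = 300
Option 2 (U + 41):
  B = 141
  U = 16 + 41 = 57
  S = 33
  H = 163 − 4·57 = -65
  G = 217 − 5·141 + 4·33 + 4·(-65) = -616
G: 300 − (-616) = 916

916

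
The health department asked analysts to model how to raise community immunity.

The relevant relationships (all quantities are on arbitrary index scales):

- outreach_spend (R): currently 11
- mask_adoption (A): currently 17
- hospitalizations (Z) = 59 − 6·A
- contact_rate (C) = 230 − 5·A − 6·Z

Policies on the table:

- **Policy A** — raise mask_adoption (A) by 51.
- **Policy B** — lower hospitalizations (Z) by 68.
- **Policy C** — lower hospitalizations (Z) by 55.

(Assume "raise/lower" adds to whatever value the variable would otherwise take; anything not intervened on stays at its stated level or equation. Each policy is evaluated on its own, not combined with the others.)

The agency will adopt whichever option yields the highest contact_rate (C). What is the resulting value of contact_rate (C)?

Policy A (A + 51):
  A = 17 + 51 = 68
  Z = 59 − 6·68 = -349
  C = 230 − 5·68 − 6·(-349) = 1984
Policy B (Z − 68):
  A = 17
  Z = 59 − 6·17 (−68 from intervention) = -111
  C = 230 − 5·17 − 6·(-111) = 811
Policy C (Z − 55):
  A = 17
  Z = 59 − 6·17 (−55 from intervention) = -98
  C = 230 − 5·17 − 6·(-98) = 733
Comparing — Policy A: C=1984, Policy B: C=811, Policy C: C=733. Highest is 1984 (Policy A).

1984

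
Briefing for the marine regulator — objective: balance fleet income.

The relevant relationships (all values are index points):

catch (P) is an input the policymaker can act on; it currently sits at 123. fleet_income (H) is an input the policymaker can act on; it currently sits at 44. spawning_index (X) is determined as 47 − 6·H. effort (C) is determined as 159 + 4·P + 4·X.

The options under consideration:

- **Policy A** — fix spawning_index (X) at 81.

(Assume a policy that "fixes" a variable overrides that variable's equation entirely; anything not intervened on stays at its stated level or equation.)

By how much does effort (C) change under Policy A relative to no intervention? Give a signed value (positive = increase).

Baseline:
  P = 123
  H = 44
  X = 47 − 6·44 = -217
  C = 159 + 4·123 + 4·(-217) = -217
Policy A (X := 81):
  P = 123
  H = 44
  X = 81
  C = 159 + 4·123 + 4·81 = 975
Change in C: 975 − (-217) = 1192

1192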